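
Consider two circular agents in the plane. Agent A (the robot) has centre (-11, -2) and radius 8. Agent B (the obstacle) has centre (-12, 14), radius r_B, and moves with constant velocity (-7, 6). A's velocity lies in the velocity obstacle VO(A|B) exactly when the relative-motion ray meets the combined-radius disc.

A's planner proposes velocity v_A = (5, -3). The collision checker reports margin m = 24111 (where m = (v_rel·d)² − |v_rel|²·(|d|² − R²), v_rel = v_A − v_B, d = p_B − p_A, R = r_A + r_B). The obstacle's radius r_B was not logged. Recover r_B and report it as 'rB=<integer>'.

m = 24111
d = (-1, 16);  v_rel = (12, -9),  |v_rel|² = 225
v_rel×d = (12)·(16) − (-9)·(-1) = 183
since m = R²·225 − 183²:  R² = (33489 + 24111) / 225 = 256
R = √256 = 16  ⇒  r_B = 16 − 8 = 8

rB=8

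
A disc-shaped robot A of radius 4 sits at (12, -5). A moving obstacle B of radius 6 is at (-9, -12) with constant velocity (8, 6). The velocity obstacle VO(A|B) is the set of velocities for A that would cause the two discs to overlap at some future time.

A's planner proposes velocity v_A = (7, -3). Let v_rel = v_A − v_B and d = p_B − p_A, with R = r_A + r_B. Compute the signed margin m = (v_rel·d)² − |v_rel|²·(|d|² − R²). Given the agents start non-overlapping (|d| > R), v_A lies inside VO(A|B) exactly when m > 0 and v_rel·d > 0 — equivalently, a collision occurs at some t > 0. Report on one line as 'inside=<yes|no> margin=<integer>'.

d = (-21, -7),  |d|² = 490;  R = 4+6 = 10,  c = 490−10² = 390
v_rel = (-1, -9),  |v_rel|² = 82;  v_rel·d = (-1)·(-21) + (-9)·(-7) = 84
82·t² − 168·t + 390 = 0  ⇒  m = 84² − 82·390 = -24924
m = -24924 < 0,  v_rel·d = 84 > 0  ⇒  outside

inside=no margin=-24924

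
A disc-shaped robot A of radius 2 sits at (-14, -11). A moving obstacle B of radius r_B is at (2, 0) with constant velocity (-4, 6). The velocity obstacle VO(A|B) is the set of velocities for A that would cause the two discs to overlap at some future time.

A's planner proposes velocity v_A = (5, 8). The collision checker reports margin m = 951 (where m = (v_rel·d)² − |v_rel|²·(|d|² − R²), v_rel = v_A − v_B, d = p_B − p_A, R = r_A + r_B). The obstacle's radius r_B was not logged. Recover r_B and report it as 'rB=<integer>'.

m = 951
d = (16, 11);  v_rel = (9, 2),  |v_rel|² = 85
v_rel×d = (9)·(11) − (2)·(16) = 67
since m = R²·85 − 67²:  R² = (4489 + 951) / 85 = 64
R = √64 = 8  ⇒  r_B = 8 − 2 = 6

rB=6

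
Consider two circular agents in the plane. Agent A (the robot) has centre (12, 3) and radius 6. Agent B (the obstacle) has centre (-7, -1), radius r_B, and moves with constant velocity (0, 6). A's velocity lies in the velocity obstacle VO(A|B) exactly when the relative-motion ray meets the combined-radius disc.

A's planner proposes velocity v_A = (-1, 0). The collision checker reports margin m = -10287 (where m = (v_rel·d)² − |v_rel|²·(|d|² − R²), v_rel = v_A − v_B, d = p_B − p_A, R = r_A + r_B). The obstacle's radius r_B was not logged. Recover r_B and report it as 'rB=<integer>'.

m = -10287
d = (-19, -4);  v_rel = (-1, -6),  |v_rel|² = 37
v_rel×d = (-1)·(-4) − (-6)·(-19) = -110
since m = R²·37 − (-110)²:  R² = (12100 + -10287) / 37 = 49
R = √49 = 7  ⇒  r_B = 7 − 6 = 1

rB=1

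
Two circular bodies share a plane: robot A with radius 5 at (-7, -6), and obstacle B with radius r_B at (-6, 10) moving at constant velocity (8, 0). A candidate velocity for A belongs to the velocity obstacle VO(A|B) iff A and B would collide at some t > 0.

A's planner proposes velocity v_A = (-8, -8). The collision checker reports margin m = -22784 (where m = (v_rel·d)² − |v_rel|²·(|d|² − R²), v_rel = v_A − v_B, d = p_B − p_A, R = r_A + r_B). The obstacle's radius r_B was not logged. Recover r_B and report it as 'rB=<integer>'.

m = -22784
d = (1, 16);  v_rel = (-16, -8),  |v_rel|² = 320
v_rel×d = (-16)·(16) − (-8)·(1) = -248
since m = R²·320 − (-248)²:  R² = (61504 + -22784) / 320 = 121
R = √121 = 11  ⇒  r_B = 11 − 5 = 6

rB=6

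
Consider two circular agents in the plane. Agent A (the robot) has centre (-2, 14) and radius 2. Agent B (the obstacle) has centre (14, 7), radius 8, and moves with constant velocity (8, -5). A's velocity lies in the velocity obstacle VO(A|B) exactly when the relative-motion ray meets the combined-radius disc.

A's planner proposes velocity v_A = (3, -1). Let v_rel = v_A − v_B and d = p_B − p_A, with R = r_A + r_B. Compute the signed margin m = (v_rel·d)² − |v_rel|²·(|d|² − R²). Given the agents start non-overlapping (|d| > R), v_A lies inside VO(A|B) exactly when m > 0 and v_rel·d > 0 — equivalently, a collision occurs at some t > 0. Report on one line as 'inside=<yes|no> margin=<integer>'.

d = (16, -7),  |d|² = 305;  R = 2+8 = 10,  c = 305−10² = 205
v_rel = (-5, 4),  |v_rel|² = 41;  v_rel·d = (-5)·(16) + (4)·(-7) = -108
41·t² + 216·t + 205 = 0  ⇒  m = (-108)² − 41·205 = 3259
m = 3259 > 0,  v_rel·d = -108 < 0  ⇒  outside

inside=no margin=3259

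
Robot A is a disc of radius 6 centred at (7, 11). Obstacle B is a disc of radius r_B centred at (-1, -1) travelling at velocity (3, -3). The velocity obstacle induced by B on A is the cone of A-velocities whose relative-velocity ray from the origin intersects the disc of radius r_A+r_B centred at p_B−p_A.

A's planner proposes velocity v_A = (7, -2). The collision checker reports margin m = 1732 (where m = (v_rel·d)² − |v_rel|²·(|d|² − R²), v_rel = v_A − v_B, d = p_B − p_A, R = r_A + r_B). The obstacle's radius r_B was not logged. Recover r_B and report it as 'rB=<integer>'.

m = 1732
d = (-8, -12);  v_rel = (4, 1),  |v_rel|² = 17
v_rel×d = (4)·(-12) − (1)·(-8) = -40
since m = R²·17 − (-40)²:  R² = (1600 + 1732) / 17 = 196
R = √196 = 14  ⇒  r_B = 14 − 6 = 8

rB=8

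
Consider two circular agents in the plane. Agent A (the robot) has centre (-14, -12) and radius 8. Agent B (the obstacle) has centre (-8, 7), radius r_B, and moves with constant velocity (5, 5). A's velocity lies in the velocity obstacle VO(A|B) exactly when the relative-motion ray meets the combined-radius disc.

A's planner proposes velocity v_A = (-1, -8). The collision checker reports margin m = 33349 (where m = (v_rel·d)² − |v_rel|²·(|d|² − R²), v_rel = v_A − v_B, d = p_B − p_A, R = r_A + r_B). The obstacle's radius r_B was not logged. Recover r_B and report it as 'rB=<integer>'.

m = 33349
d = (6, 19);  v_rel = (-6, -13),  |v_rel|² = 205
v_rel×d = (-6)·(19) − (-13)·(6) = -36
since m = R²·205 − (-36)²:  R² = (1296 + 33349) / 205 = 169
R = √169 = 13  ⇒  r_B = 13 − 8 = 5

rB=5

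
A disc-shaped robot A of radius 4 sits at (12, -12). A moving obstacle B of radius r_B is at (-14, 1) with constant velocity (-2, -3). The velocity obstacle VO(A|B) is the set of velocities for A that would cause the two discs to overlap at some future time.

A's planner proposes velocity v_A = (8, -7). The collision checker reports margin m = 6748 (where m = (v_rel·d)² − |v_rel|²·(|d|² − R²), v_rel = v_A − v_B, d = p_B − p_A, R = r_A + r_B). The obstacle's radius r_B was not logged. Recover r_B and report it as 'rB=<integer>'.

m = 6748
d = (-26, 13);  v_rel = (10, -4),  |v_rel|² = 116
v_rel×d = (10)·(13) − (-4)·(-26) = 26
since m = R²·116 − 26²:  R² = (676 + 6748) / 116 = 64
R = √64 = 8  ⇒  r_B = 8 − 4 = 4

rB=4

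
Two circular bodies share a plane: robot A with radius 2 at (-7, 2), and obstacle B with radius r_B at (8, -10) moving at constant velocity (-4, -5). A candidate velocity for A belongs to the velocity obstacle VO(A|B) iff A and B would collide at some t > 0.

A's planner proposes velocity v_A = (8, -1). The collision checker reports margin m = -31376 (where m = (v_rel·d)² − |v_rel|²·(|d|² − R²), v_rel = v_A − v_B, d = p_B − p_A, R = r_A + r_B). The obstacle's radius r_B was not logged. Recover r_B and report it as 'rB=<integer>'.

m = -31376
d = (15, -12);  v_rel = (12, 4),  |v_rel|² = 160
v_rel×d = (12)·(-12) − (4)·(15) = -204
since m = R²·160 − (-204)²:  R² = (41616 + -31376) / 160 = 64
R = √64 = 8  ⇒  r_B = 8 − 2 = 6

rB=6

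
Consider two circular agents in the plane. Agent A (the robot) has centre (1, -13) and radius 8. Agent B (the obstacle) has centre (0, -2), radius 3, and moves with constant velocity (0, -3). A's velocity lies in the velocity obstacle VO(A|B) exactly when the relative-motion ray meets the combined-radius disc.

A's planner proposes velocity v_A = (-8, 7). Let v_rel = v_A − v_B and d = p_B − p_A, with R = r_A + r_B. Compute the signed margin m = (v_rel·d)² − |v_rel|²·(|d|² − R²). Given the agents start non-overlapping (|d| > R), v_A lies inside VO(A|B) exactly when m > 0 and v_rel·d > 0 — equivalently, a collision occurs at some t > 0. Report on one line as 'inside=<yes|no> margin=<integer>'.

d = (-1, 11),  |d|² = 122;  R = 8+3 = 11,  c = 122−11² = 1
v_rel = (-8, 10),  |v_rel|² = 164;  v_rel·d = (-8)·(-1) + (10)·(11) = 118
164·t² − 236·t + 1 = 0  ⇒  m = 118² − 164·1 = 13760
m = 13760 > 0,  v_rel·d = 118 > 0  ⇒  inside

inside=yes margin=13760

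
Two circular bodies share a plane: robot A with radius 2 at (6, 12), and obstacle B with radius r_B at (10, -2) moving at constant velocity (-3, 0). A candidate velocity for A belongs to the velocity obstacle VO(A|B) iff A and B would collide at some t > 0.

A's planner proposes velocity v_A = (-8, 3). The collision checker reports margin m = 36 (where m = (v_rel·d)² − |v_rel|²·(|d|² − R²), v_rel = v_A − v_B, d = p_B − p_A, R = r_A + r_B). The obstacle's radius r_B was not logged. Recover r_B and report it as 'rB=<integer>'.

m = 36
d = (4, -14);  v_rel = (-5, 3),  |v_rel|² = 34
v_rel×d = (-5)·(-14) − (3)·(4) = 58
since m = R²·34 − 58²:  R² = (3364 + 36) / 34 = 100
R = √100 = 10  ⇒  r_B = 10 − 2 = 8

rB=8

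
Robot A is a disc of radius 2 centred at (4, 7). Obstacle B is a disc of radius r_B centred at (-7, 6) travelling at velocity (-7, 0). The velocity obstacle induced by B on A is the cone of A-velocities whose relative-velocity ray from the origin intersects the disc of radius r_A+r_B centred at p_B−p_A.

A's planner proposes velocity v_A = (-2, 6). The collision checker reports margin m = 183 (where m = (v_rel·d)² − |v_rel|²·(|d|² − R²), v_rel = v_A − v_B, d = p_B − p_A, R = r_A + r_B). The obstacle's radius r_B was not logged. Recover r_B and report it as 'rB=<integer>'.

m = 183
d = (-11, -1);  v_rel = (5, 6),  |v_rel|² = 61
v_rel×d = (5)·(-1) − (6)·(-11) = 61
since m = R²·61 − 61²:  R² = (3721 + 183) / 61 = 64
R = √64 = 8  ⇒  r_B = 8 − 2 = 6

rB=6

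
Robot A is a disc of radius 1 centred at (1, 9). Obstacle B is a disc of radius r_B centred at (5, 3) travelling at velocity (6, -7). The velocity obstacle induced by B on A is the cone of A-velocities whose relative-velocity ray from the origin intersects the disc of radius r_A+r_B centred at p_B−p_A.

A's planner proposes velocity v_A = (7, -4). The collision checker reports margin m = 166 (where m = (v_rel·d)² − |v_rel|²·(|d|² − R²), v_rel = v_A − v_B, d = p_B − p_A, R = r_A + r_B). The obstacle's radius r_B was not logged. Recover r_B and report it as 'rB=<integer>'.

m = 166
d = (4, -6);  v_rel = (1, 3),  |v_rel|² = 10
v_rel×d = (1)·(-6) − (3)·(4) = -18
since m = R²·10 − (-18)²:  R² = (324 + 166) / 10 = 49
R = √49 = 7  ⇒  r_B = 7 − 1 = 6

rB=6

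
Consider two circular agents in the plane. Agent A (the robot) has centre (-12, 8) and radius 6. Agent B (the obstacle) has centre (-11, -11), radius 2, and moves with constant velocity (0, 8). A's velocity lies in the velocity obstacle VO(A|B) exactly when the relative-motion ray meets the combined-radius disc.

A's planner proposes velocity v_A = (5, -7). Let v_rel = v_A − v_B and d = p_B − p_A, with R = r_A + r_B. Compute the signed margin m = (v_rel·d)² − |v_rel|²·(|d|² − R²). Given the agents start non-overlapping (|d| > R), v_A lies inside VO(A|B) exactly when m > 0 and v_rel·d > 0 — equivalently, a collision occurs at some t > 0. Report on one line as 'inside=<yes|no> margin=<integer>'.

d = (1, -19),  |d|² = 362;  R = 6+2 = 8,  c = 362−8² = 298
v_rel = (5, -15),  |v_rel|² = 250;  v_rel·d = (5)·(1) + (-15)·(-19) = 290
250·t² − 580·t + 298 = 0  ⇒  m = 290² − 250·298 = 9600
m = 9600 > 0,  v_rel·d = 290 > 0  ⇒  inside

inside=yes margin=9600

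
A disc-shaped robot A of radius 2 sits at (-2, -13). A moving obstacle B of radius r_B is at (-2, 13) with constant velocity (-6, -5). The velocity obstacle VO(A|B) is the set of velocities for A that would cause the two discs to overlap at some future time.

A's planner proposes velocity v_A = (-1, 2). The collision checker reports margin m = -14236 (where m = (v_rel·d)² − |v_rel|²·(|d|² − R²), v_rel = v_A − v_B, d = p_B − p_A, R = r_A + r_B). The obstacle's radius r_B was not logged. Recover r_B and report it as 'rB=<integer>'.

m = -14236
d = (0, 26);  v_rel = (5, 7),  |v_rel|² = 74
v_rel×d = (5)·(26) − (7)·(0) = 130
since m = R²·74 − 130²:  R² = (16900 + -14236) / 74 = 36
R = √36 = 6  ⇒  r_B = 6 − 2 = 4

rB=4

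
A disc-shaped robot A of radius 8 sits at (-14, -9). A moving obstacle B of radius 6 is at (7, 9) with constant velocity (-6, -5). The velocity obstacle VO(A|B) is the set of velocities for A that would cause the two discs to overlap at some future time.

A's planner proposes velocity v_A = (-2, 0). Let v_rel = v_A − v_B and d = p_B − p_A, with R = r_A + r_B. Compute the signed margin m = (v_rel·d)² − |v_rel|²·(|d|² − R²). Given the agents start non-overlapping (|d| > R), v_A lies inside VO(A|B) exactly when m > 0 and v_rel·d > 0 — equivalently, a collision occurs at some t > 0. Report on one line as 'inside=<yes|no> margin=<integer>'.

d = (21, 18),  |d|² = 765;  R = 8+6 = 14,  c = 765−14² = 569
v_rel = (4, 5),  |v_rel|² = 41;  v_rel·d = (4)·(21) + (5)·(18) = 174
41·t² − 348·t + 569 = 0  ⇒  m = 174² − 41·569 = 6947
m = 6947 > 0,  v_rel·d = 174 > 0  ⇒  inside

inside=yes margin=6947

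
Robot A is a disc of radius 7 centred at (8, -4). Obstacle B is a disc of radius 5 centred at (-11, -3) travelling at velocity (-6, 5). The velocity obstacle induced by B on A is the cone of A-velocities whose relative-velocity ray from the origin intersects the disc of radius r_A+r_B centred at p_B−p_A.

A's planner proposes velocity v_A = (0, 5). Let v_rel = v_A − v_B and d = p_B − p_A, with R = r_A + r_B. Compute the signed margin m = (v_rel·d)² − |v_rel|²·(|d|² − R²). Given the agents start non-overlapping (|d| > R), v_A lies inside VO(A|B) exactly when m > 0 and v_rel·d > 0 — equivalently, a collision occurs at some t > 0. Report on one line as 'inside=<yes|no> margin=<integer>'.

d = (-19, 1),  |d|² = 362;  R = 7+5 = 12,  c = 362−12² = 218
v_rel = (6, 0),  |v_rel|² = 36;  v_rel·d = (6)·(-19) + (0)·(1) = -114
36·t² + 228·t + 218 = 0  ⇒  m = (-114)² − 36·218 = 5148
m = 5148 > 0,  v_rel·d = -114 < 0  ⇒  outside

inside=no margin=5148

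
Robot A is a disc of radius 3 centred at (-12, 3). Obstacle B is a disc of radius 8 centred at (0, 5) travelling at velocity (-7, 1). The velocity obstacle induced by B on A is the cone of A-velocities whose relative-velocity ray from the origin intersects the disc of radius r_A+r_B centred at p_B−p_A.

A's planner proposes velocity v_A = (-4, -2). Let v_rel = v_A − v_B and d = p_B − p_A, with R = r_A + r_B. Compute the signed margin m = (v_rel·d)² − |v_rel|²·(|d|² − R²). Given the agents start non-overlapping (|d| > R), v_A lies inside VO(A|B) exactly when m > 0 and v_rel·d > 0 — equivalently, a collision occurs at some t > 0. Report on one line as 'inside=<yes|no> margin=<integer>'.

d = (12, 2),  |d|² = 148;  R = 3+8 = 11,  c = 148−11² = 27
v_rel = (3, -3),  |v_rel|² = 18;  v_rel·d = (3)·(12) + (-3)·(2) = 30
18·t² − 60·t + 27 = 0  ⇒  m = 30² − 18·27 = 414
m = 414 > 0,  v_rel·d = 30 > 0  ⇒  inside

inside=yes margin=414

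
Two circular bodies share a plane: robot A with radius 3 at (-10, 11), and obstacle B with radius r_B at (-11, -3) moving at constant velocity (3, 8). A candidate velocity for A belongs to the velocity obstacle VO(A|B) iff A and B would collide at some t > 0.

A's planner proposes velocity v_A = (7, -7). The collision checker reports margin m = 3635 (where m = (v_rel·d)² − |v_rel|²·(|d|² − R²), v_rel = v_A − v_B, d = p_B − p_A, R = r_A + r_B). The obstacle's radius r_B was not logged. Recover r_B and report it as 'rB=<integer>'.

m = 3635
d = (-1, -14);  v_rel = (4, -15),  |v_rel|² = 241
v_rel×d = (4)·(-14) − (-15)·(-1) = -71
since m = R²·241 − (-71)²:  R² = (5041 + 3635) / 241 = 36
R = √36 = 6  ⇒  r_B = 6 − 3 = 3

rB=3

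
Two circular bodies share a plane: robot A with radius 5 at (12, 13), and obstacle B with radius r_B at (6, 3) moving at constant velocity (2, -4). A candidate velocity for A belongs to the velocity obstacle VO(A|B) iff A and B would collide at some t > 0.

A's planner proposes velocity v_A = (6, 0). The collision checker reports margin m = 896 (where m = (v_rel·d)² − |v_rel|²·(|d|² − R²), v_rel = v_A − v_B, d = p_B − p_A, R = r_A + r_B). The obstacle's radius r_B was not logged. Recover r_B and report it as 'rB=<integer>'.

m = 896
d = (-6, -10);  v_rel = (4, 4),  |v_rel|² = 32
v_rel×d = (4)·(-10) − (4)·(-6) = -16
since m = R²·32 − (-16)²:  R² = (256 + 896) / 32 = 36
R = √36 = 6  ⇒  r_B = 6 − 5 = 1

rB=1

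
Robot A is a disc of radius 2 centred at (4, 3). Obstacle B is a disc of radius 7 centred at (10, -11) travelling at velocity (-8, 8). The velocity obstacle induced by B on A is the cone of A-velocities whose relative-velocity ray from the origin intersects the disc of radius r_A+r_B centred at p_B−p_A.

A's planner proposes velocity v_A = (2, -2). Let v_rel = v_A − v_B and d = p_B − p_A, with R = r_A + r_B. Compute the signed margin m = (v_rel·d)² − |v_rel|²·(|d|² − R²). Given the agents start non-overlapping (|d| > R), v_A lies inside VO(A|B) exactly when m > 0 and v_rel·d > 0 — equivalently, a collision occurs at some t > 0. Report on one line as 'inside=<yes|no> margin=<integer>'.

d = (6, -14),  |d|² = 232;  R = 2+7 = 9,  c = 232−9² = 151
v_rel = (10, -10),  |v_rel|² = 200;  v_rel·d = (10)·(6) + (-10)·(-14) = 200
200·t² − 400·t + 151 = 0  ⇒  m = 200² − 200·151 = 9800
m = 9800 > 0,  v_rel·d = 200 > 0  ⇒  inside

inside=yes margin=9800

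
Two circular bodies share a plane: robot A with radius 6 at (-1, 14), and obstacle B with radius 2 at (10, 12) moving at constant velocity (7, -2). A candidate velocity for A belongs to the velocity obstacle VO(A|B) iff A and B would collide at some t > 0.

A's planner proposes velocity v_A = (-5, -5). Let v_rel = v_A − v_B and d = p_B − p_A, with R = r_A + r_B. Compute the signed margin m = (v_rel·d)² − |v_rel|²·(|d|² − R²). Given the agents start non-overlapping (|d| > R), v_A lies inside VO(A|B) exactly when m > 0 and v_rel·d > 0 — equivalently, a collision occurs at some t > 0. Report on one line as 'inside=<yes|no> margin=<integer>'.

d = (11, -2),  |d|² = 125;  R = 6+2 = 8,  c = 125−8² = 61
v_rel = (-12, -3),  |v_rel|² = 153;  v_rel·d = (-12)·(11) + (-3)·(-2) = -126
153·t² + 252·t + 61 = 0  ⇒  m = (-126)² − 153·61 = 6543
m = 6543 > 0,  v_rel·d = -126 < 0  ⇒  outside

inside=no margin=6543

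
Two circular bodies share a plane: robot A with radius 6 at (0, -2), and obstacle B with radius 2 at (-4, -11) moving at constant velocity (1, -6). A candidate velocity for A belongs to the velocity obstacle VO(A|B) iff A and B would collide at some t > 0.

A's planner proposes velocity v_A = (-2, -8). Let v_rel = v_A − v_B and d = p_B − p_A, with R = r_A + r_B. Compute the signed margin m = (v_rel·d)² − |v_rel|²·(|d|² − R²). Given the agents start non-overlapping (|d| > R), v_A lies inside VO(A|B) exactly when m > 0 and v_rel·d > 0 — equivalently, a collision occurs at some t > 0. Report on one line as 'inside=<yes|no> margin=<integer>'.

d = (-4, -9),  |d|² = 97;  R = 6+2 = 8,  c = 97−8² = 33
v_rel = (-3, -2),  |v_rel|² = 13;  v_rel·d = (-3)·(-4) + (-2)·(-9) = 30
13·t² − 60·t + 33 = 0  ⇒  m = 30² − 13·33 = 471
m = 471 > 0,  v_rel·d = 30 > 0  ⇒  inside

inside=yes margin=471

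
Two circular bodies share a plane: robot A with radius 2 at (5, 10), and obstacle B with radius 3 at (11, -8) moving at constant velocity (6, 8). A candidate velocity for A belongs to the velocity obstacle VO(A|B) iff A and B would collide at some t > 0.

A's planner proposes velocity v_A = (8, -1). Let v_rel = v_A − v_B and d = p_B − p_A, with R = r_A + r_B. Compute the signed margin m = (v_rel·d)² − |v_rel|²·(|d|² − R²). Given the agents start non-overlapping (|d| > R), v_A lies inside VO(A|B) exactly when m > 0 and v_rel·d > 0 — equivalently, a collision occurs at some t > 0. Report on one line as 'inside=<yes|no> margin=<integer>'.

d = (6, -18),  |d|² = 360;  R = 2+3 = 5,  c = 360−5² = 335
v_rel = (2, -9),  |v_rel|² = 85;  v_rel·d = (2)·(6) + (-9)·(-18) = 174
85·t² − 348·t + 335 = 0  ⇒  m = 174² − 85·335 = 1801
m = 1801 > 0,  v_rel·d = 174 > 0  ⇒  inside

inside=yes margin=1801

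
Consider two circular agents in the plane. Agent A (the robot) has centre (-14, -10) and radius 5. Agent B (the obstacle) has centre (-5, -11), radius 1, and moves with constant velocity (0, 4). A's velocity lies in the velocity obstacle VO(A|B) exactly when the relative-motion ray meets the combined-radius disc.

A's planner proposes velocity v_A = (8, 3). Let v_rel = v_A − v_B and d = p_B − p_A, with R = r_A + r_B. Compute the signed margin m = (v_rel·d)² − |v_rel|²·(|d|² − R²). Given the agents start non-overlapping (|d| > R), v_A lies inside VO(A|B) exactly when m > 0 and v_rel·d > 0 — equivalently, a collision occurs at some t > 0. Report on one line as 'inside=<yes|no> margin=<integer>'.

d = (9, -1),  |d|² = 82;  R = 5+1 = 6,  c = 82−6² = 46
v_rel = (8, -1),  |v_rel|² = 65;  v_rel·d = (8)·(9) + (-1)·(-1) = 73
65·t² − 146·t + 46 = 0  ⇒  m = 73² − 65·46 = 2339
m = 2339 > 0,  v_rel·d = 73 > 0  ⇒  inside

inside=yes margin=2339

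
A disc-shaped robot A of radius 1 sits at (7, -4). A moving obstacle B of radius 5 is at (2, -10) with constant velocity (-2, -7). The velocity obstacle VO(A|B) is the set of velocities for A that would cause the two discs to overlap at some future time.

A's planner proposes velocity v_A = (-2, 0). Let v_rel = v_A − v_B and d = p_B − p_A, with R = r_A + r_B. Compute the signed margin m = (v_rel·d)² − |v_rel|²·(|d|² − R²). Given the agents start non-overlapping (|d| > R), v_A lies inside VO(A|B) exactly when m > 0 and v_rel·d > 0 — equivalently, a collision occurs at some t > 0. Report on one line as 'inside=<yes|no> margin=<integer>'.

d = (-5, -6),  |d|² = 61;  R = 1+5 = 6,  c = 61−6² = 25
v_rel = (0, 7),  |v_rel|² = 49;  v_rel·d = (0)·(-5) + (7)·(-6) = -42
49·t² + 84·t + 25 = 0  ⇒  m = (-42)² − 49·25 = 539
m = 539 > 0,  v_rel·d = -42 < 0  ⇒  outside

inside=no margin=539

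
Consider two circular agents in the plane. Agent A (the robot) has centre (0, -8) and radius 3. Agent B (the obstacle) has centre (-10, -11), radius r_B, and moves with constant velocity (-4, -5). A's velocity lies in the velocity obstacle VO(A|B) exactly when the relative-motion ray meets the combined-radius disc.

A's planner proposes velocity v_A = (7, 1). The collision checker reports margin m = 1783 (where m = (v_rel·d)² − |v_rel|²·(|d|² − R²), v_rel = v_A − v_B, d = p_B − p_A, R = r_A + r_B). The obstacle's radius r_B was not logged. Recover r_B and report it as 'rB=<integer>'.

m = 1783
d = (-10, -3);  v_rel = (11, 6),  |v_rel|² = 157
v_rel×d = (11)·(-3) − (6)·(-10) = 27
since m = R²·157 − 27²:  R² = (729 + 1783) / 157 = 16
R = √16 = 4  ⇒  r_B = 4 − 3 = 1

rB=1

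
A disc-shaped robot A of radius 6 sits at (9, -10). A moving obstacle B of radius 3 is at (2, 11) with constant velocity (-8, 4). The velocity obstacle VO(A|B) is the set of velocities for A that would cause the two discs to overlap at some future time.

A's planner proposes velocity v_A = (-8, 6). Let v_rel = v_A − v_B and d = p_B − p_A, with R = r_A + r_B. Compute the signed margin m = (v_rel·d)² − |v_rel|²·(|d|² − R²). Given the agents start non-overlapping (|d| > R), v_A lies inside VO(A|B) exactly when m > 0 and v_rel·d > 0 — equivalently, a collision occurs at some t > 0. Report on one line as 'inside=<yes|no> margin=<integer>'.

d = (-7, 21),  |d|² = 490;  R = 6+3 = 9,  c = 490−9² = 409
v_rel = (0, 2),  |v_rel|² = 4;  v_rel·d = (0)·(-7) + (2)·(21) = 42
4·t² − 84·t + 409 = 0  ⇒  m = 42² − 4·409 = 128
m = 128 > 0,  v_rel·d = 42 > 0  ⇒  inside

inside=yes margin=128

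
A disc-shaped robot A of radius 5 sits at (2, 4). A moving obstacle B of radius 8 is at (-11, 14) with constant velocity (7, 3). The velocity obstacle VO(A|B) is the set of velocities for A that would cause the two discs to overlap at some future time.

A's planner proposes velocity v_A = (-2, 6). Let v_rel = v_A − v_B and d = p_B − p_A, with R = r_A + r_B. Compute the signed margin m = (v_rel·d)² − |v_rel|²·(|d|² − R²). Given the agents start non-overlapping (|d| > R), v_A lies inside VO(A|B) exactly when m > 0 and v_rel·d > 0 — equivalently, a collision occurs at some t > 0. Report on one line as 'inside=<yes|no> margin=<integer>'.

d = (-13, 10),  |d|² = 269;  R = 5+8 = 13,  c = 269−13² = 100
v_rel = (-9, 3),  |v_rel|² = 90;  v_rel·d = (-9)·(-13) + (3)·(10) = 147
90·t² − 294·t + 100 = 0  ⇒  m = 147² − 90·100 = 12609
m = 12609 > 0,  v_rel·d = 147 > 0  ⇒  inside

inside=yes margin=12609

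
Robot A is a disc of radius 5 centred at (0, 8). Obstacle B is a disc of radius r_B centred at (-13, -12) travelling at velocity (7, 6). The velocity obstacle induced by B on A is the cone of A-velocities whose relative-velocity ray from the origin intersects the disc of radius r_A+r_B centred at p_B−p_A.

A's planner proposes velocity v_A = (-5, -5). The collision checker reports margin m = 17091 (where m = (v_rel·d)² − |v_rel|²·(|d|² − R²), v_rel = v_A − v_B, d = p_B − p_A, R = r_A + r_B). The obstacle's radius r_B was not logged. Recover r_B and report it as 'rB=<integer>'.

m = 17091
d = (-13, -20);  v_rel = (-12, -11),  |v_rel|² = 265
v_rel×d = (-12)·(-20) − (-11)·(-13) = 97
since m = R²·265 − 97²:  R² = (9409 + 17091) / 265 = 100
R = √100 = 10  ⇒  r_B = 10 − 5 = 5

rB=5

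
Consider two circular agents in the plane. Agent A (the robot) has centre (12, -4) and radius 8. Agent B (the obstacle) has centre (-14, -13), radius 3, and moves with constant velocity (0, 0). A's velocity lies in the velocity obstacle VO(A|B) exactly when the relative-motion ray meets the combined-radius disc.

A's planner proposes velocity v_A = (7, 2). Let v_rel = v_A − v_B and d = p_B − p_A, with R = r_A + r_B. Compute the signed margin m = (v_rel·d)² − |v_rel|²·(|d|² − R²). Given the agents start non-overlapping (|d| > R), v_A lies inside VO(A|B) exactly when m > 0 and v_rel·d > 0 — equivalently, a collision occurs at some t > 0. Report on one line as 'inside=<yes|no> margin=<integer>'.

d = (-26, -9),  |d|² = 757;  R = 8+3 = 11,  c = 757−11² = 636
v_rel = (7, 2),  |v_rel|² = 53;  v_rel·d = (7)·(-26) + (2)·(-9) = -200
53·t² + 400·t + 636 = 0  ⇒  m = (-200)² − 53·636 = 6292
m = 6292 > 0,  v_rel·d = -200 < 0  ⇒  outside

inside=no margin=6292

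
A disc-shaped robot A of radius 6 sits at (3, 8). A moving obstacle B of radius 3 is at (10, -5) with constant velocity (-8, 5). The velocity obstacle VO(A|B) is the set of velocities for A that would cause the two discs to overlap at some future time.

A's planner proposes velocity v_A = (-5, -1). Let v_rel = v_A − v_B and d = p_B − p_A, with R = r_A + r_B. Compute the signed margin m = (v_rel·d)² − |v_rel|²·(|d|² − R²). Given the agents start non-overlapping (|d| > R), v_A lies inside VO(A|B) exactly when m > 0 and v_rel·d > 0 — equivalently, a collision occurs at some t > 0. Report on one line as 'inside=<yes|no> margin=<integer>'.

d = (7, -13),  |d|² = 218;  R = 6+3 = 9,  c = 218−9² = 137
v_rel = (3, -6),  |v_rel|² = 45;  v_rel·d = (3)·(7) + (-6)·(-13) = 99
45·t² − 198·t + 137 = 0  ⇒  m = 99² − 45·137 = 3636
m = 3636 > 0,  v_rel·d = 99 > 0  ⇒  inside

inside=yes margin=3636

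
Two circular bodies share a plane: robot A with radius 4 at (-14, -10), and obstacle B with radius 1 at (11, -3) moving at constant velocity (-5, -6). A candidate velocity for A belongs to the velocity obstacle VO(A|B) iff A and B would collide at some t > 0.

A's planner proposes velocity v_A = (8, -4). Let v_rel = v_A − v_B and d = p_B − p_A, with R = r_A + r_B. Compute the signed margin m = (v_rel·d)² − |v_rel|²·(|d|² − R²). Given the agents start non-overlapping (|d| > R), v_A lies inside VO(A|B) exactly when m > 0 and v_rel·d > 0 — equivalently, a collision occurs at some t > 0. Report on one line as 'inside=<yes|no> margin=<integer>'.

d = (25, 7),  |d|² = 674;  R = 4+1 = 5,  c = 674−5² = 649
v_rel = (13, 2),  |v_rel|² = 173;  v_rel·d = (13)·(25) + (2)·(7) = 339
173·t² − 678·t + 649 = 0  ⇒  m = 339² − 173·649 = 2644
m = 2644 > 0,  v_rel·d = 339 > 0  ⇒  inside

inside=yes margin=2644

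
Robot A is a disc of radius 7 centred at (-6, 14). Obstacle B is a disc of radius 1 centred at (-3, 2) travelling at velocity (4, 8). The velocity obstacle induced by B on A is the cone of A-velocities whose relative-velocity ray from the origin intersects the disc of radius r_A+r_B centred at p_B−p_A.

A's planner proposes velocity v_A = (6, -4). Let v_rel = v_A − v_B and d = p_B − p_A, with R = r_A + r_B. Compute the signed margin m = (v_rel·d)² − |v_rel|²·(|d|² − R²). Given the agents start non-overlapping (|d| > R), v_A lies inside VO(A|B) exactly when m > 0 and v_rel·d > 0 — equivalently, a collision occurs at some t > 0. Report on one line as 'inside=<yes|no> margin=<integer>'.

d = (3, -12),  |d|² = 153;  R = 7+1 = 8,  c = 153−8² = 89
v_rel = (2, -12),  |v_rel|² = 148;  v_rel·d = (2)·(3) + (-12)·(-12) = 150
148·t² − 300·t + 89 = 0  ⇒  m = 150² − 148·89 = 9328
m = 9328 > 0,  v_rel·d = 150 > 0  ⇒  inside

inside=yes margin=9328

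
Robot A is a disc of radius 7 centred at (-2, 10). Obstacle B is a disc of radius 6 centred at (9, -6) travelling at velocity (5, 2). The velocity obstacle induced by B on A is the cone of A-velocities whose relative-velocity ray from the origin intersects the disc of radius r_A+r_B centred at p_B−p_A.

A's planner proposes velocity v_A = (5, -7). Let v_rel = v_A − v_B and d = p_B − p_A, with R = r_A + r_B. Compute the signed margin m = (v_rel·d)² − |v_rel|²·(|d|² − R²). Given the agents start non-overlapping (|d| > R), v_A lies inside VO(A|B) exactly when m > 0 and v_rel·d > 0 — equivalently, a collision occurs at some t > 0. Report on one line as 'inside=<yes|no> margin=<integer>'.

d = (11, -16),  |d|² = 377;  R = 7+6 = 13,  c = 377−13² = 208
v_rel = (0, -9),  |v_rel|² = 81;  v_rel·d = (0)·(11) + (-9)·(-16) = 144
81·t² − 288·t + 208 = 0  ⇒  m = 144² − 81·208 = 3888
m = 3888 > 0,  v_rel·d = 144 > 0  ⇒  inside

inside=yes margin=3888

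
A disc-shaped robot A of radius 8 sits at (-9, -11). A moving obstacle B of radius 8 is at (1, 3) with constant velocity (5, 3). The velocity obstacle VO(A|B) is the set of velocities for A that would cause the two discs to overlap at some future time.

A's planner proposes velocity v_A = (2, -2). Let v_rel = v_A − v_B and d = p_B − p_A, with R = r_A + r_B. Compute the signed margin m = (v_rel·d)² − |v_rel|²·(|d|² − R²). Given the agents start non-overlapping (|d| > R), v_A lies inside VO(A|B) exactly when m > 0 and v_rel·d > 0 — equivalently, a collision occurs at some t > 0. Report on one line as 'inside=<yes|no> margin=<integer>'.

d = (10, 14),  |d|² = 296;  R = 8+8 = 16,  c = 296−16² = 40
v_rel = (-3, -5),  |v_rel|² = 34;  v_rel·d = (-3)·(10) + (-5)·(14) = -100
34·t² + 200·t + 40 = 0  ⇒  m = (-100)² − 34·40 = 8640
m = 8640 > 0,  v_rel·d = -100 < 0  ⇒  outside

inside=no margin=8640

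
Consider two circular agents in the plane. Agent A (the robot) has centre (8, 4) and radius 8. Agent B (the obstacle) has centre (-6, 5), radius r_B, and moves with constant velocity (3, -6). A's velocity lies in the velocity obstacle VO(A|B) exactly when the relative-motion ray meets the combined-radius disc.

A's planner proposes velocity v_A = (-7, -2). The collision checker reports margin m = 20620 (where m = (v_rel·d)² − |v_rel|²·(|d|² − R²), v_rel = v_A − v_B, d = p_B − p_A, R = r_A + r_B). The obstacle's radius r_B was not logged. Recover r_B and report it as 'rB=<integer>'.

m = 20620
d = (-14, 1);  v_rel = (-10, 4),  |v_rel|² = 116
v_rel×d = (-10)·(1) − (4)·(-14) = 46
since m = R²·116 − 46²:  R² = (2116 + 20620) / 116 = 196
R = √196 = 14  ⇒  r_B = 14 − 8 = 6

rB=6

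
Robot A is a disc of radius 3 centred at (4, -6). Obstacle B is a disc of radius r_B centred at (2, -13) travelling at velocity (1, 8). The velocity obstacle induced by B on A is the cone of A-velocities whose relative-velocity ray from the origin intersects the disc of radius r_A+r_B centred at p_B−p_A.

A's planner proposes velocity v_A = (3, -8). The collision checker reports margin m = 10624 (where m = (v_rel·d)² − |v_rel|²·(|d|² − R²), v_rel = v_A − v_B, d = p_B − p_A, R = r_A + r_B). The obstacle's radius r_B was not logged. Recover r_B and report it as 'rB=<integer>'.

m = 10624
d = (-2, -7);  v_rel = (2, -16),  |v_rel|² = 260
v_rel×d = (2)·(-7) − (-16)·(-2) = -46
since m = R²·260 − (-46)²:  R² = (2116 + 10624) / 260 = 49
R = √49 = 7  ⇒  r_B = 7 − 3 = 4

rB=4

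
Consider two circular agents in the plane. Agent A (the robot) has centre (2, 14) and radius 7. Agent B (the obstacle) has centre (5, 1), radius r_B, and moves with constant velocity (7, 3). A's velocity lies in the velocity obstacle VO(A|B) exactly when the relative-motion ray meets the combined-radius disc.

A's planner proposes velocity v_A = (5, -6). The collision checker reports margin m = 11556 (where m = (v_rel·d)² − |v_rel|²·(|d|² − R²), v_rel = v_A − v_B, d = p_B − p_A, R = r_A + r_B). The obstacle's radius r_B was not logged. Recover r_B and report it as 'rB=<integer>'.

m = 11556
d = (3, -13);  v_rel = (-2, -9),  |v_rel|² = 85
v_rel×d = (-2)·(-13) − (-9)·(3) = 53
since m = R²·85 − 53²:  R² = (2809 + 11556) / 85 = 169
R = √169 = 13  ⇒  r_B = 13 − 7 = 6

rB=6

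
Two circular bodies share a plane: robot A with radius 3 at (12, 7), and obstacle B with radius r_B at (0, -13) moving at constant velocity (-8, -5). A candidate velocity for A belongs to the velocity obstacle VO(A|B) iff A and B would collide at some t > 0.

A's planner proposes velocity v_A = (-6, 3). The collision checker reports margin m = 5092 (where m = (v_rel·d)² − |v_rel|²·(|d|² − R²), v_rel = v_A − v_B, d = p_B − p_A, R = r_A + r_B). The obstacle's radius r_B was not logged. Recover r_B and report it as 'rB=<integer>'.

m = 5092
d = (-12, -20);  v_rel = (2, 8),  |v_rel|² = 68
v_rel×d = (2)·(-20) − (8)·(-12) = 56
since m = R²·68 − 56²:  R² = (3136 + 5092) / 68 = 121
R = √121 = 11  ⇒  r_B = 11 − 3 = 8

rB=8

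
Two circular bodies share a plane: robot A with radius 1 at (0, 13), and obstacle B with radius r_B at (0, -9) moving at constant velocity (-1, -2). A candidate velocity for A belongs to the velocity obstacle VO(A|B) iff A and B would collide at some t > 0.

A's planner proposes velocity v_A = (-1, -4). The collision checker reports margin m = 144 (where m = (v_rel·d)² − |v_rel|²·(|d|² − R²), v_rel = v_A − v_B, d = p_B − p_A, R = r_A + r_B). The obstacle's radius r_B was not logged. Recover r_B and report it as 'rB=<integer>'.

m = 144
d = (0, -22);  v_rel = (0, -2),  |v_rel|² = 4
v_rel×d = (0)·(-22) − (-2)·(0) = 0
since m = R²·4 − 0²:  R² = (0 + 144) / 4 = 36
R = √36 = 6  ⇒  r_B = 6 − 1 = 5

rB=5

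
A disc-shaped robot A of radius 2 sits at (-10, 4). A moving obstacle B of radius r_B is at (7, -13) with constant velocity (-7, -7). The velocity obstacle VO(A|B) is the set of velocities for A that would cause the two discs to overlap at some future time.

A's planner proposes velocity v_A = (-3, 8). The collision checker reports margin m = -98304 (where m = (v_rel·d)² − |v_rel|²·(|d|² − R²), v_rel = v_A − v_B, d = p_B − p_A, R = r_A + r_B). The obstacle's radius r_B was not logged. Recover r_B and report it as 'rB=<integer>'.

m = -98304
d = (17, -17);  v_rel = (4, 15),  |v_rel|² = 241
v_rel×d = (4)·(-17) − (15)·(17) = -323
since m = R²·241 − (-323)²:  R² = (104329 + -98304) / 241 = 25
R = √25 = 5  ⇒  r_B = 5 − 2 = 3

rB=3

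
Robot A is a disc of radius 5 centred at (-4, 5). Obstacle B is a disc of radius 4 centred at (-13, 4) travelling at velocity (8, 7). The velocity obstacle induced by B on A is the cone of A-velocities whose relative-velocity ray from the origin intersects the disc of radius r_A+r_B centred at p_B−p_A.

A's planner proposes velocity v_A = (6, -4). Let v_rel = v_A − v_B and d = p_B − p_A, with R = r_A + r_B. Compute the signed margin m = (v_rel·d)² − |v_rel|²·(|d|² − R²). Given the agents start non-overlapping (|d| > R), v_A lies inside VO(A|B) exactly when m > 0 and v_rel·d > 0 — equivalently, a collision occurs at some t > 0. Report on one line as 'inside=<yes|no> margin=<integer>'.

d = (-9, -1),  |d|² = 82;  R = 5+4 = 9,  c = 82−9² = 1
v_rel = (-2, -11),  |v_rel|² = 125;  v_rel·d = (-2)·(-9) + (-11)·(-1) = 29
125·t² − 58·t + 1 = 0  ⇒  m = 29² − 125·1 = 716
m = 716 > 0,  v_rel·d = 29 > 0  ⇒  inside

inside=yes margin=716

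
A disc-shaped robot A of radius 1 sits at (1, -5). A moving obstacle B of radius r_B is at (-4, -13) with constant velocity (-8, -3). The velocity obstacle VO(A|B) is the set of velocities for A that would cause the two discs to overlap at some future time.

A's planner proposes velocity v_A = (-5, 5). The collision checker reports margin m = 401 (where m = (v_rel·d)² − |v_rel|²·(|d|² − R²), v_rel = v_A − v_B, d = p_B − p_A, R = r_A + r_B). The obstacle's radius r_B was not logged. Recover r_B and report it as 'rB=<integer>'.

m = 401
d = (-5, -8);  v_rel = (3, 8),  |v_rel|² = 73
v_rel×d = (3)·(-8) − (8)·(-5) = 16
since m = R²·73 − 16²:  R² = (256 + 401) / 73 = 9
R = √9 = 3  ⇒  r_B = 3 − 1 = 2

rB=2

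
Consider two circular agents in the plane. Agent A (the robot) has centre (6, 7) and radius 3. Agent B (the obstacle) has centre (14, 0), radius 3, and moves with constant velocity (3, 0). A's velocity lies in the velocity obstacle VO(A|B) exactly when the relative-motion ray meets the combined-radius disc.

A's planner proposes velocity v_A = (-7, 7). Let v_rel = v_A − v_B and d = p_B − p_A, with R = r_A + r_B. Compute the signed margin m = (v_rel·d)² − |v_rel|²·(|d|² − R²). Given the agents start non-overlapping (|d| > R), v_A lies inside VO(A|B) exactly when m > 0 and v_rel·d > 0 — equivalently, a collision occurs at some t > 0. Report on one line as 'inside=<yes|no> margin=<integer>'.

d = (8, -7),  |d|² = 113;  R = 3+3 = 6,  c = 113−6² = 77
v_rel = (-10, 7),  |v_rel|² = 149;  v_rel·d = (-10)·(8) + (7)·(-7) = -129
149·t² + 258·t + 77 = 0  ⇒  m = (-129)² − 149·77 = 5168
m = 5168 > 0,  v_rel·d = -129 < 0  ⇒  outside

inside=no margin=5168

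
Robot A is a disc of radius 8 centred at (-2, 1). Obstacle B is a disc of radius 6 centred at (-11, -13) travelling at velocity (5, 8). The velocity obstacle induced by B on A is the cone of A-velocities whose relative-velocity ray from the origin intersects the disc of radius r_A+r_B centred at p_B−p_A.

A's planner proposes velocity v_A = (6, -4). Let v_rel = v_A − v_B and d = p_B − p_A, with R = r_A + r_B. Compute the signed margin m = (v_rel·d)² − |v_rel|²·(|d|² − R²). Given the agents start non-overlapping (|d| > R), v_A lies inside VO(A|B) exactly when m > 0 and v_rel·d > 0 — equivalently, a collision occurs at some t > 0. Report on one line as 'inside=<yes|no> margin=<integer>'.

d = (-9, -14),  |d|² = 277;  R = 8+6 = 14,  c = 277−14² = 81
v_rel = (1, -12),  |v_rel|² = 145;  v_rel·d = (1)·(-9) + (-12)·(-14) = 159
145·t² − 318·t + 81 = 0  ⇒  m = 159² − 145·81 = 13536
m = 13536 > 0,  v_rel·d = 159 > 0  ⇒  inside

inside=yes margin=13536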